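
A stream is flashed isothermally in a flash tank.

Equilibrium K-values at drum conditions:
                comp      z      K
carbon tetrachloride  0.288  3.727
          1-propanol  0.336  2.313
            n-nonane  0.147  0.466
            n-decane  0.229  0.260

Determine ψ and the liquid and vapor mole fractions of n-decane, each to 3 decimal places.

ψ = 0.721, x_n-decane = 0.491, y_n-decane = 0.128

Rachford–Rice: g(ψ) = Σ zᵢ(Kᵢ−1)/(1+ψ(Kᵢ−1)) = 0.
Feasibility: ΣzᵢKᵢ = 1.979, Σzᵢ/Kᵢ = 1.419 — both > 1, two phases present.
Iterate (Newton) starting at ψ = 0.46:
  ψ = 0.460: g = 0.2624, g' = -1.008 → ψ = 0.720
  ψ = 0.720: g = 0.0013, g' = -1.082 → ψ = 0.721
Converged at ψ = 0.721.
Compositions from xᵢ = zᵢ/(1+ψ(Kᵢ−1)), yᵢ = Kᵢxᵢ:
  carbon tetrachloride: x = 0.097, y = 0.362
  1-propanol: x = 0.173, y = 0.399
  n-nonane: x = 0.239, y = 0.111
  n-decane: x = 0.491, y = 0.128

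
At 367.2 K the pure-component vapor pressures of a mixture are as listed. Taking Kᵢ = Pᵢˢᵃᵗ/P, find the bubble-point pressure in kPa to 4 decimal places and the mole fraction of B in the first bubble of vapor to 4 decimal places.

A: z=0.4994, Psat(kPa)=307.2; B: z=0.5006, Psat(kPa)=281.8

At the bubble point ψ → 0, so ΣzᵢKᵢ = 1 with Kᵢ = Pᵢˢᵃᵗ/P ⇒ P = ΣzᵢPᵢˢᵃᵗ.
P = 0.4994·307.2 + 0.5006·281.8 = 294.4848 kPa
yᵢ = zᵢPᵢˢᵃᵗ/P ⇒ y_B = 0.5006·281.8/294.4848 = 0.4790

Pbub = 294.4848 kPa, y_B = 0.4790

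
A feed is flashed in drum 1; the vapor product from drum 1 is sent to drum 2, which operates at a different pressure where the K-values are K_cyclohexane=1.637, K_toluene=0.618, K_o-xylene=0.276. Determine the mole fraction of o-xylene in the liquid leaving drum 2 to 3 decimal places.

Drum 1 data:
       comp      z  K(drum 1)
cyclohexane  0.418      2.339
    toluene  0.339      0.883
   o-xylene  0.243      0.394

Drum 1:
Newton iteration, ψ₁⁰ = 0.5:
  ψ₁ = 0.500: g = 0.0818, g' = -0.458 → ψ₁ = 0.679
Converged at ψ₁ = 0.679.
Drum-1 compositions:
  cyclohexane: x = 0.219, y = 0.512
  toluene: x = 0.368, y = 0.325
  o-xylene: x = 0.413, y = 0.163
Drum-2 feed = drum-1 vapor: z₂ = (0.5122, 0.3252, 0.1626).
Drum 2:
Let ψ₂ = V/F and solve Σ zᵢ(Kᵢ−1)/(1+ψ₂(Kᵢ−1)) = 0.
g(0) = ΣzᵢKᵢ − 1 = 0.084 and g(1) = 1 − Σzᵢ/Kᵢ = -0.428, so a root lies in (0, 1).
Iterate (Newton) starting at ψ₂ = 0.5:
  ψ₂ = 0.500: g = -0.0906, g' = -0.401 → ψ₂ = 0.274
  ψ₂ = 0.274: g = -0.0079, g' = -0.343 → ψ₂ = 0.251
Converged at ψ₂ = 0.251.
  cyclohexane: x = 0.442, y = 0.723
  toluene: x = 0.360, y = 0.222
  o-xylene: x = 0.199, y = 0.055

x_o-xylene (drum 2) = 0.199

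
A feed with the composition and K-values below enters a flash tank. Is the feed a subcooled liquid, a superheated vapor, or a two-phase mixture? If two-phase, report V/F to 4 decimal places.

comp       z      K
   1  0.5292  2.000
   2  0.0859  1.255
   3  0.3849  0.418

two-phase, V/F = 0.6106

ΣzᵢKᵢ = 1.3271; Σzᵢ/Kᵢ = 1.2539.
Both exceed 1, so a two-phase solution exists.
Let ψ = V/F and solve Σ zᵢ(Kᵢ−1)/(1+ψ(Kᵢ−1)) = 0.
Iterate (Newton) starting at ψ = 0.35:
  ψ = 0.3500: g = 0.13079, g' = -0.5007 → ψ = 0.6112
  ψ = 0.6112: g = -0.00031, g' = -0.5221 → ψ = 0.6106
Converged at ψ = 0.6106.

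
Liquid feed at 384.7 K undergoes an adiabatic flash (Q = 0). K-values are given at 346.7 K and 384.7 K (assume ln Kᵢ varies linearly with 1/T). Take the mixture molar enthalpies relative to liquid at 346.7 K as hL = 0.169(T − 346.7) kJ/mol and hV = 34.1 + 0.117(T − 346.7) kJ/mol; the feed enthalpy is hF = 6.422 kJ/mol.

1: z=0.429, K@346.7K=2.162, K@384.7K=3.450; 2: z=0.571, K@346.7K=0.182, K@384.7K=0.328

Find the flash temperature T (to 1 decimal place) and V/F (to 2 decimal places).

T = 355.6 K, V/F = 0.15

Adiabatic flash: solve Rachford–Rice at each trial T, then check hF = ψ·hV(T) + (1−ψ)·hL(T).
  T = 346.7 K: K = (2.162, 0.182), RR gives ψ = 0.033, H_out = 1.127 kJ/mol
  T = 384.7 K: K = (3.450, 0.328), RR gives ψ = 0.405, H_out = 19.443 kJ/mol
  T = 365.7 K: K = (2.764, 0.248), RR gives ψ = 0.247, H_out = 11.388 kJ/mol
  T = 356.2 K: K = (2.453, 0.213), RR gives ψ = 0.152, H_out = 6.724 kJ/mol
  T = 351.4 K: K = (2.303, 0.197), RR gives ψ = 0.096, H_out = 4.050 kJ/mol
  T = 353.8 K: K = (2.377, 0.205), RR gives ψ = 0.125, H_out = 5.421 kJ/mol
Linear interpolation between T = 353.8 (H_out = 5.421) and T = 356.2 (H_out = 6.724) on hF = 6.422 gives T ≈ 355.6 K, at which ψ = 0.15.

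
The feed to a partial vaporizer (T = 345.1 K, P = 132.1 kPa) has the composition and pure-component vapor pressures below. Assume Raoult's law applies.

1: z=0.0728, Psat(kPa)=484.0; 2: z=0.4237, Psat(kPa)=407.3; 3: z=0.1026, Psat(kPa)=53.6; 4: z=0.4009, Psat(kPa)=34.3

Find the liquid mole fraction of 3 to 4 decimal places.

Raoult's law: Kᵢ = Pᵢˢᵃᵗ/P = Pᵢˢᵃᵗ/132.1.
  K_1 = 484.0/132.1 = 3.663891, K_2 = 407.3/132.1 = 3.083270, K_3 = 53.6/132.1 = 0.405753, K_4 = 34.3/132.1 = 0.259652
Material balance + equilibrium reduce to Σ zᵢ(Kᵢ−1)/(1+β(Kᵢ−1)) = 0.
g(0) = ΣzᵢKᵢ − 1 = 0.7188 and g(1) = 1 − Σzᵢ/Kᵢ = -0.9541, so a root lies in (0, 1).
Newton–Raphson from β = 0.44:
  β = 0.4400: g = 0.02706, g' = -1.1599 → β = 0.4633
  β = 0.4633: g = 0.00003, g' = -1.1577 → β = 0.4634
Converged at β = 0.4634.
Compositions from xᵢ = zᵢ/(1+β(Kᵢ−1)), yᵢ = Kᵢxᵢ:
  1: x = 0.0326, y = 0.1194
  2: x = 0.2156, y = 0.6647
  3: x = 0.1416, y = 0.0574
  4: x = 0.6102, y = 0.1585

x_3 = 0.1416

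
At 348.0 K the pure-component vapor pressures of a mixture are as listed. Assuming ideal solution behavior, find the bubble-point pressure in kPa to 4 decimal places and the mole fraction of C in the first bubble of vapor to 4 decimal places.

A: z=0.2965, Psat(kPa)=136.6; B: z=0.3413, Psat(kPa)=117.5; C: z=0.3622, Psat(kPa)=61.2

At the bubble point ψ → 0, so ΣzᵢKᵢ = 1 with Kᵢ = Pᵢˢᵃᵗ/P ⇒ P = ΣzᵢPᵢˢᵃᵗ.
P = 0.2965·136.6 + 0.3413·117.5 + 0.3622·61.2 = 102.7713 kPa
yᵢ = zᵢPᵢˢᵃᵗ/P ⇒ y_C = 0.3622·61.2/102.7713 = 0.2157

Pbub = 102.7713 kPa, y_C = 0.2157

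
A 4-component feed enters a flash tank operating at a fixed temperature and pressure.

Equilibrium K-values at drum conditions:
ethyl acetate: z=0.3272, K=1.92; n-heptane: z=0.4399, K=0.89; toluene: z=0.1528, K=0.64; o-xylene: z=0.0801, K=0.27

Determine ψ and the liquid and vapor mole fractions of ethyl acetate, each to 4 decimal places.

ψ = 0.4845, x_ethyl acetate = 0.2263, y_ethyl acetate = 0.4345

Material balance + equilibrium reduce to Σ zᵢ(Kᵢ−1)/(1+ψ(Kᵢ−1)) = 0.
Check two-phase: ΣzᵢKᵢ = 1.1392 > 1 and Σzᵢ/Kᵢ = 1.2001 > 1, so g(0) = 0.1392 > 0 and g(1) = -0.2001 < 0.
Iterate (Newton) starting at ψ = 0.5:
  ψ = 0.5000: g = -0.00419, g' = -0.2712 → ψ = 0.4845
Converged at ψ = 0.4845.
Compositions from xᵢ = zᵢ/(1+ψ(Kᵢ−1)), yᵢ = Kᵢxᵢ:
  ethyl acetate: x = 0.2263, y = 0.4345
  n-heptane: x = 0.4647, y = 0.4136
  toluene: x = 0.1851, y = 0.1185
  o-xylene: x = 0.1239, y = 0.0335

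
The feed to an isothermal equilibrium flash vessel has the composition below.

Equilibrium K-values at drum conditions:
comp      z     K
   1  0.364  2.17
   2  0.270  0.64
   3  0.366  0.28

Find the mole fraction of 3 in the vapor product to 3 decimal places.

Material balance + equilibrium reduce to Σ zᵢ(Kᵢ−1)/(1+ψ(Kᵢ−1)) = 0.
g(0) = ΣzᵢKᵢ − 1 = 0.065 and g(1) = 1 − Σzᵢ/Kᵢ = -0.897, so a root lies in (0, 1).
Newton–Raphson from ψ = 0.32:
  ψ = 0.320: g = -0.1424, g' = -0.629 → ψ = 0.094
  ψ = 0.094: g = 0.0007, g' = -0.660 → ψ = 0.095
Converged at ψ = 0.095.
Compositions from xᵢ = zᵢ/(1+ψ(Kᵢ−1)), yᵢ = Kᵢxᵢ:
  1: x = 0.328, y = 0.711
  2: x = 0.280, y = 0.179
  3: x = 0.393, y = 0.110

y_3 = 0.110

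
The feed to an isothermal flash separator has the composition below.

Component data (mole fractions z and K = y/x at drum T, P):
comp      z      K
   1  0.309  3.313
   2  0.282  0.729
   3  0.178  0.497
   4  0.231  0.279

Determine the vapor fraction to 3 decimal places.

ψ = 0.325

Material balance + equilibrium reduce to Σ zᵢ(Kᵢ−1)/(1+ψ(Kᵢ−1)) = 0.
Check two-phase: ΣzᵢKᵢ = 1.382 > 1 and Σzᵢ/Kᵢ = 1.666 > 1, so g(0) = 0.382 > 0 and g(1) = -0.666 < 0.
Newton iteration, ψ⁰ = 0.61:
  ψ = 0.610: g = -0.2216, g' = -0.791 → ψ = 0.330
  ψ = 0.330: g = -0.0042, g' = -0.828 → ψ = 0.325
Converged at ψ = 0.325.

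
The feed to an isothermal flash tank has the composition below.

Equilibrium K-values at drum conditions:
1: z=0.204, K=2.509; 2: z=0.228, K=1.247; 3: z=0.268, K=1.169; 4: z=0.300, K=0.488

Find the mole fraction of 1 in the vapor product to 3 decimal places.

y_1 = 0.250

Material balance + equilibrium reduce to Σ zᵢ(Kᵢ−1)/(1+ψ(Kᵢ−1)) = 0.
Check two-phase: ΣzᵢKᵢ = 1.256 > 1 and Σzᵢ/Kᵢ = 1.108 > 1, so g(0) = 0.256 > 0 and g(1) = -0.108 < 0.
Newton–Raphson from ψ = 0.5:
  ψ = 0.500: g = 0.0609, g' = -0.311 → ψ = 0.696
Converged at ψ = 0.696.
Compositions from xᵢ = zᵢ/(1+ψ(Kᵢ−1)), yᵢ = Kᵢxᵢ:
  1: x = 0.099, y = 0.250
  2: x = 0.195, y = 0.243
  3: x = 0.240, y = 0.280
  4: x = 0.466, y = 0.228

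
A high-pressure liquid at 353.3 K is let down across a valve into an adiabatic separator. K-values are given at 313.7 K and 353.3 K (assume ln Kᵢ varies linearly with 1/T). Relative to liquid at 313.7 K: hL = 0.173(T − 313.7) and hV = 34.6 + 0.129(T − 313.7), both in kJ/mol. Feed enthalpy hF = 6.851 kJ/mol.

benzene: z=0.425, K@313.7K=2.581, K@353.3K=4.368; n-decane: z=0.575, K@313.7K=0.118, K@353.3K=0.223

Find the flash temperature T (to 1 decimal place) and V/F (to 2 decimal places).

Adiabatic flash: solve Rachford–Rice at each trial T, then check hF = ψ·hV(T) + (1−ψ)·hL(T).
  T = 313.7 K: K = (2.581, 0.118), RR gives ψ = 0.118, H_out = 4.089 kJ/mol
  T = 353.3 K: K = (4.368, 0.223), RR gives ψ = 0.376, H_out = 19.214 kJ/mol
  T = 333.5 K: K = (3.411, 0.165), RR gives ψ = 0.271, H_out = 12.553 kJ/mol
  T = 323.6 K: K = (2.980, 0.140), RR gives ψ = 0.204, H_out = 8.680 kJ/mol
  T = 318.6 K: K = (2.774, 0.129), RR gives ψ = 0.164, H_out = 6.477 kJ/mol
  T = 321.1 K: K = (2.876, 0.134), RR gives ψ = 0.185, H_out = 7.604 kJ/mol
  T = 319.9 K: K = (2.827, 0.132), RR gives ψ = 0.175, H_out = 7.070 kJ/mol
Linear interpolation between T = 318.6 (H_out = 6.477) and T = 319.9 (H_out = 7.070) on hF = 6.851 gives T ≈ 319.4 K, at which ψ = 0.17.

T = 319.4 K, V/F = 0.17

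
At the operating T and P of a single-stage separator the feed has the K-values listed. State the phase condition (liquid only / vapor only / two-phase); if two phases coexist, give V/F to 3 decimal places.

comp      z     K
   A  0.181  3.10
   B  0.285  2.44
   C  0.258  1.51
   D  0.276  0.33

ΣzᵢKᵢ = 1.737; Σzᵢ/Kᵢ = 1.182.
Both exceed 1, so a two-phase solution exists.
Material balance + equilibrium reduce to Σ zᵢ(Kᵢ−1)/(1+ψ(Kᵢ−1)) = 0.
Newton iteration, ψ⁰ = 0.57:
  ψ = 0.570: g = 0.2012, g' = -0.708 → ψ = 0.854
  ψ = 0.854: g = -0.0205, g' = -0.931 → ψ = 0.832
Converged at ψ = 0.832.

two-phase, V/F = 0.832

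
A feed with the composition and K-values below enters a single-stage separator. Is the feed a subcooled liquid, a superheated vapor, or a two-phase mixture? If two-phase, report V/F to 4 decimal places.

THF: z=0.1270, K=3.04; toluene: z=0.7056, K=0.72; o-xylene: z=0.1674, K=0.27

subcooled liquid

ΣzᵢKᵢ = 0.9393; Σzᵢ/Kᵢ = 1.6418.
Since ΣzᵢKᵢ < 1 the mixture is below its bubble point — single liquid phase.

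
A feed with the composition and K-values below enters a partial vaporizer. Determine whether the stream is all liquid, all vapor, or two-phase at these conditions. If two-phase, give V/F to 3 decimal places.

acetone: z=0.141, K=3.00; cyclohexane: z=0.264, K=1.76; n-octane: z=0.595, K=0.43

two-phase, V/F = 0.189

ΣzᵢKᵢ = 1.143; Σzᵢ/Kᵢ = 1.581.
Both exceed 1, so a two-phase solution exists.
Material balance + equilibrium reduce to Σ zᵢ(Kᵢ−1)/(1+ψ(Kᵢ−1)) = 0.
Newton iteration, ψ⁰ = 0.5:
  ψ = 0.500: g = -0.1879, g' = -0.599 → ψ = 0.186
  ψ = 0.186: g = 0.0017, g' = -0.658 → ψ = 0.189
Converged at ψ = 0.189.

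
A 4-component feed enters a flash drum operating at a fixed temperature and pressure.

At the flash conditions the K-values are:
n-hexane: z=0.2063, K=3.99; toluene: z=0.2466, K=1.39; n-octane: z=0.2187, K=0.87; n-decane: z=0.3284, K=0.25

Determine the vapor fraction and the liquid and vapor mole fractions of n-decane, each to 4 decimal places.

ψ = 0.3777, x_n-decane = 0.4582, y_n-decane = 0.1145

Iterate (Newton) starting at ψ = 0.48:
  ψ = 0.4800: g = -0.08086, g' = -0.7928 → ψ = 0.3780
  ψ = 0.3780: g = -0.00028, g' = -0.7988 → ψ = 0.3777
Converged at ψ = 0.3777.
Compositions from xᵢ = zᵢ/(1+ψ(Kᵢ−1)), yᵢ = Kᵢxᵢ:
  n-hexane: x = 0.0969, y = 0.3866
  toluene: x = 0.2149, y = 0.2988
  n-octane: x = 0.2300, y = 0.2001
  n-decane: x = 0.4582, y = 0.1145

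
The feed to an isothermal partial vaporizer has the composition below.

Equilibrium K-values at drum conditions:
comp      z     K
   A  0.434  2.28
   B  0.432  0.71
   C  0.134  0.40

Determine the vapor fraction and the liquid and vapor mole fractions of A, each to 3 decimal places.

Rachford–Rice: g(ψ) = Σ zᵢ(Kᵢ−1)/(1+ψ(Kᵢ−1)) = 0.
Feasibility: ΣzᵢKᵢ = 1.350, Σzᵢ/Kᵢ = 1.134 — both > 1, two phases present.
Iterate (Newton) starting at ψ = 0.5:
  ψ = 0.500: g = 0.0773, g' = -0.413 → ψ = 0.688
  ψ = 0.688: g = 0.0022, g' = -0.398 → ψ = 0.693
Converged at ψ = 0.693.
Compositions from xᵢ = zᵢ/(1+ψ(Kᵢ−1)), yᵢ = Kᵢxᵢ:
  A: x = 0.230, y = 0.524
  B: x = 0.541, y = 0.384
  C: x = 0.229, y = 0.092

ψ = 0.693, x_A = 0.230, y_A = 0.524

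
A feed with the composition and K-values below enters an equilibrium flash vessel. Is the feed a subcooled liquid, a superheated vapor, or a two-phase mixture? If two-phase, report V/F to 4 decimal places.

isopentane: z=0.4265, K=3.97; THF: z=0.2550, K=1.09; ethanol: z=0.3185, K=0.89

superheated vapor

ΣzᵢKᵢ = 2.2546; Σzᵢ/Kᵢ = 0.6992.
Since Σzᵢ/Kᵢ < 1 the mixture is above its dew point — single vapor phase.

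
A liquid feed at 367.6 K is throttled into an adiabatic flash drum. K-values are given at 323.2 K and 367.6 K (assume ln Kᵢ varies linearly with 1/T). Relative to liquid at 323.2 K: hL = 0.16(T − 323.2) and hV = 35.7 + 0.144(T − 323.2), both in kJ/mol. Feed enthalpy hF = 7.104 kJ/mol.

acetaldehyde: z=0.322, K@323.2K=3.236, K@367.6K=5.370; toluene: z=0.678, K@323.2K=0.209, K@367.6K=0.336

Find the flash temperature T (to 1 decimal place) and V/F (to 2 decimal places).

Adiabatic flash: solve Rachford–Rice at each trial T, then check hF = ψ·hV(T) + (1−ψ)·hL(T).
  T = 323.2 K: K = (3.236, 0.209), RR gives ψ = 0.104, H_out = 3.708 kJ/mol
  T = 367.6 K: K = (5.370, 0.336), RR gives ψ = 0.330, H_out = 18.643 kJ/mol
  T = 345.4 K: K = (4.237, 0.269), RR gives ψ = 0.231, H_out = 11.720 kJ/mol
  T = 334.3 K: K = (3.719, 0.238), RR gives ψ = 0.173, H_out = 7.933 kJ/mol
  T = 328.8 K: K = (3.476, 0.223), RR gives ψ = 0.141, H_out = 5.910 kJ/mol
  T = 331.6 K: K = (3.599, 0.231), RR gives ψ = 0.158, H_out = 6.955 kJ/mol
  T = 333.0 K: K = (3.661, 0.235), RR gives ψ = 0.166, H_out = 7.465 kJ/mol
Linear interpolation between T = 331.6 (H_out = 6.955) and T = 333.0 (H_out = 7.465) on hF = 7.104 gives T ≈ 332.0 K, at which ψ = 0.16.

T = 332.0 K, V/F = 0.16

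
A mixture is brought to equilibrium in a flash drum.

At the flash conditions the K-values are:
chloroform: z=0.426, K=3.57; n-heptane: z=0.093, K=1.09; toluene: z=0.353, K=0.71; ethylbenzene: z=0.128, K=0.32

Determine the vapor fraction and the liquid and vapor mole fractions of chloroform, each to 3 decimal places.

ψ = 0.864, x_chloroform = 0.132, y_chloroform = 0.472

Let ψ = V/F and solve Σ zᵢ(Kᵢ−1)/(1+ψ(Kᵢ−1)) = 0.
g(0) = ΣzᵢKᵢ − 1 = 0.914 and g(1) = 1 − Σzᵢ/Kᵢ = -0.102, so a root lies in (0, 1).
Newton–Raphson from ψ = 0.5:
  ψ = 0.500: g = 0.2355, g' = -0.716 → ψ = 0.829
  ψ = 0.829: g = 0.0233, g' = -0.650 → ψ = 0.865
  ψ = 0.865: g = -0.0004, g' = -0.673 → ψ = 0.864
Converged at ψ = 0.864.
Compositions from xᵢ = zᵢ/(1+ψ(Kᵢ−1)), yᵢ = Kᵢxᵢ:
  chloroform: x = 0.132, y = 0.472
  n-heptane: x = 0.086, y = 0.094
  toluene: x = 0.471, y = 0.334
  ethylbenzene: x = 0.310, y = 0.099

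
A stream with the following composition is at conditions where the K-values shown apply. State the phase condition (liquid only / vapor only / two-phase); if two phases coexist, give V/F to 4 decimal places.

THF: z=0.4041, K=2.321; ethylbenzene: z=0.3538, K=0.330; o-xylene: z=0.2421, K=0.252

ΣzᵢKᵢ = 1.1157; Σzᵢ/Kᵢ = 2.2069.
Both exceed 1, so a two-phase solution exists.
Rachford–Rice: g(ψ) = Σ zᵢ(Kᵢ−1)/(1+ψ(Kᵢ−1)) = 0.
Iterate (Newton) starting at ψ = 0.32:
  ψ = 0.3200: g = -0.16461, g' = -0.8398 → ψ = 0.1240
  ψ = 0.1240: g = 0.00055, g' = -0.8741 → ψ = 0.1246
Converged at ψ = 0.1246.

two-phase, V/F = 0.1246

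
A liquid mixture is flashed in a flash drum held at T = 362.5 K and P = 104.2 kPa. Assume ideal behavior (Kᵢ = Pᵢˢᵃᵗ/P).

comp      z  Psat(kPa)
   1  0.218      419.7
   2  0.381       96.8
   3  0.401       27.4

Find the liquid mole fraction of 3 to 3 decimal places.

x_3 = 0.485

Raoult's law: Kᵢ = Pᵢˢᵃᵗ/P = Pᵢˢᵃᵗ/104.2.
  K_1 = 419.7/104.2 = 4.02783, K_2 = 96.8/104.2 = 0.92898, K_3 = 27.4/104.2 = 0.26296
Rachford–Rice: g(ψ) = Σ zᵢ(Kᵢ−1)/(1+ψ(Kᵢ−1)) = 0.
g(0) = ΣzᵢKᵢ − 1 = 0.337 and g(1) = 1 − Σzᵢ/Kᵢ = -0.989, so a root lies in (0, 1).
Iterate (Newton) starting at ψ = 0.59:
  ψ = 0.590: g = -0.3143, g' = -0.942 → ψ = 0.256
  ψ = 0.256: g = -0.0202, g' = -0.967 → ψ = 0.235
  ψ = 0.235: g = 0.0004, g' = -1.002 → ψ = 0.236
Converged at ψ = 0.236.
Compositions from xᵢ = zᵢ/(1+ψ(Kᵢ−1)), yᵢ = Kᵢxᵢ:
  1: x = 0.127, y = 0.512
  2: x = 0.387, y = 0.360
  3: x = 0.485, y = 0.128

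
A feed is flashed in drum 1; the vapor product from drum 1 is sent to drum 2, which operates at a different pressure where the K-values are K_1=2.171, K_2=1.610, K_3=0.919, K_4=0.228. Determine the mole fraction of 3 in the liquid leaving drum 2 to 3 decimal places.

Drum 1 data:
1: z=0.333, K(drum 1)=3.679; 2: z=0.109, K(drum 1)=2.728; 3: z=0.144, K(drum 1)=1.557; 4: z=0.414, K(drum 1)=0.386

x_3 (drum 2) = 0.168

Drum 1:
Material balance + equilibrium reduce to Σ zᵢ(Kᵢ−1)/(1+ψ₁(Kᵢ−1)) = 0.
Feasibility: ΣzᵢKᵢ = 1.906, Σzᵢ/Kᵢ = 1.295 — both > 1, two phases present.
Newton–Raphson from ψ₁ = 0.34:
  ψ₁ = 0.340: g = 0.3317, g' = -1.065 → ψ₁ = 0.652
  ψ₁ = 0.652: g = 0.0487, g' = -0.847 → ψ₁ = 0.709
Converged at ψ₁ = 0.709.
Drum-1 compositions:
  1: x = 0.115, y = 0.423
  2: x = 0.049, y = 0.134
  3: x = 0.103, y = 0.161
  4: x = 0.733, y = 0.283
Drum-2 feed = drum-1 vapor: z₂ = (0.4227, 0.1337, 0.1608, 0.2829).
Drum 2:
Rachford–Rice: g(ψ₂) = Σ zᵢ(Kᵢ−1)/(1+ψ₂(Kᵢ−1)) = 0.
g(0) = ΣzᵢKᵢ − 1 = 0.345 and g(1) = 1 − Σzᵢ/Kᵢ = -0.693, so a root lies in (0, 1).
Newton iteration, ψ₂⁰ = 0.5:
  ψ₂ = 0.500: g = 0.0054, g' = -0.708 → ψ₂ = 0.508
Converged at ψ₂ = 0.508.
  1: x = 0.265, y = 0.576
  2: x = 0.102, y = 0.164
  3: x = 0.168, y = 0.154
  4: x = 0.465, y = 0.106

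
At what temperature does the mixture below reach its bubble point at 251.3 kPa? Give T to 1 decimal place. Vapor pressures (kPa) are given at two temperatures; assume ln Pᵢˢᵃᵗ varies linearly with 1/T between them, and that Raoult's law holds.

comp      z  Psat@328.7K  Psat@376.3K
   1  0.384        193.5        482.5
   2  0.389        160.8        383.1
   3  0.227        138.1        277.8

Bubble-point temperature: ΣzᵢPᵢˢᵃᵗ(T) = P. Interpolate ln Pᵢˢᵃᵗ = aᵢ + bᵢ/T.
  T = 328.7 K: ΣzᵢPᵢˢᵃᵗ = 168.20 kPa
  T = 376.3 K: ΣzᵢPᵢˢᵃᵗ = 397.37 kPa
  T = 352.5 K: ΣzᵢPᵢˢᵃᵗ = 265.95 kPa
  T = 340.6 K: ΣzᵢPᵢˢᵃᵗ = 213.16 kPa
  T = 346.6 K: ΣzᵢPᵢˢᵃᵗ = 238.76 kPa
  T = 349.6 K: ΣzᵢPᵢˢᵃᵗ = 252.33 kPa
  T = 348.1 K: ΣzᵢPᵢˢᵃᵗ = 245.48 kPa
Interpolating between 348.1 K and 349.6 K gives T ≈ 349.4 K.

T = 349.4 K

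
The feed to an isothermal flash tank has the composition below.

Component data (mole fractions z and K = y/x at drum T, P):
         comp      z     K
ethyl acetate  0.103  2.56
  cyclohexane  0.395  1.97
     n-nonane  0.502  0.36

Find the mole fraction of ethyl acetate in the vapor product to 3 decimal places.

Let ψ = V/F and solve Σ zᵢ(Kᵢ−1)/(1+ψ(Kᵢ−1)) = 0.
Feasibility: ΣzᵢKᵢ = 1.223, Σzᵢ/Kᵢ = 1.635 — both > 1, two phases present.
Newton iteration, ψ⁰ = 0.63:
  ψ = 0.630: g = -0.2195, g' = -0.784 → ψ = 0.350
  ψ = 0.350: g = -0.0241, g' = -0.653 → ψ = 0.313
Converged at ψ = 0.313.
Compositions from xᵢ = zᵢ/(1+ψ(Kᵢ−1)), yᵢ = Kᵢxᵢ:
  ethyl acetate: x = 0.069, y = 0.177
  cyclohexane: x = 0.303, y = 0.597
  n-nonane: x = 0.628, y = 0.226

y_ethyl acetate = 0.177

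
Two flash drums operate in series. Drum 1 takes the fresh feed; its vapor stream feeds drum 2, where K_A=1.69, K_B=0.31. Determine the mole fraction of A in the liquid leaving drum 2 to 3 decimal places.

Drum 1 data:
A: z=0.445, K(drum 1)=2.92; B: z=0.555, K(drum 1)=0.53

Drum 1:
Let ψ₁ = V/F and solve Σ zᵢ(Kᵢ−1)/(1+ψ₁(Kᵢ−1)) = 0.
Feasibility: ΣzᵢKᵢ = 1.594, Σzᵢ/Kᵢ = 1.200 — both > 1, two phases present.
Binary case is linear: z₁(K₁−1)(1+ψ₁(K₂−1)) + z₂(K₂−1)(1+ψ₁(K₁−1)) = 0
⇒ ψ₁ = [z₁(K₁−1)+z₂(K₂−1)] / [−(K₁−1)(K₂−1)] = 0.5935/0.9024 = 0.658
Drum-1 compositions:
  A: x = 0.197, y = 0.574
  B: x = 0.803, y = 0.426
Drum-2 feed = drum-1 vapor: z₂ = (0.5742, 0.4258).
Drum 2:
Material balance + equilibrium reduce to Σ zᵢ(Kᵢ−1)/(1+ψ₂(Kᵢ−1)) = 0.
Feasibility: ΣzᵢKᵢ = 1.102, Σzᵢ/Kᵢ = 1.713 — both > 1, two phases present.
Binary case is linear: z₁(K₁−1)(1+ψ₂(K₂−1)) + z₂(K₂−1)(1+ψ₂(K₁−1)) = 0
⇒ ψ₂ = [z₁(K₁−1)+z₂(K₂−1)] / [−(K₁−1)(K₂−1)] = 0.1024/0.4761 = 0.215
  A: x = 0.500, y = 0.845
  B: x = 0.500, y = 0.155

x_A (drum 2) = 0.500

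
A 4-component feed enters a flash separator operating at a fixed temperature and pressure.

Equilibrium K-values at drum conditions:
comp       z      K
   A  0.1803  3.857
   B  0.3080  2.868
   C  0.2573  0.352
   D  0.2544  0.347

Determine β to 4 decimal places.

Let β = V/F and solve Σ zᵢ(Kᵢ−1)/(1+β(Kᵢ−1)) = 0.
Check two-phase: ΣzᵢKᵢ = 1.7576 > 1 and Σzᵢ/Kᵢ = 1.6182 > 1, so g(0) = 0.7576 > 0 and g(1) = -0.6182 < 0.
Iterate (Newton) starting at β = 0.57:
  β = 0.5700: g = -0.05437, g' = -1.0120 → β = 0.5163
  β = 0.5163: g = -0.00014, g' = -1.0096 → β = 0.5161
Converged at β = 0.5161.

β = 0.5161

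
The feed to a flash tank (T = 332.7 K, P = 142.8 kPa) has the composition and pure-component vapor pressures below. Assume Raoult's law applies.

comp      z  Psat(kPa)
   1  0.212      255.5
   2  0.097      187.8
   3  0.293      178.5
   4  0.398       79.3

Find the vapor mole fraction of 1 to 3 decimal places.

y_1 = 0.284

Raoult's law: Kᵢ = Pᵢˢᵃᵗ/P = Pᵢˢᵃᵗ/142.8.
  K_1 = 255.5/142.8 = 1.78922, K_2 = 187.8/142.8 = 1.31513, K_3 = 178.5/142.8 = 1.25000, K_4 = 79.3/142.8 = 0.55532
Material balance + equilibrium reduce to Σ zᵢ(Kᵢ−1)/(1+ψ(Kᵢ−1)) = 0.
Feasibility: ΣzᵢKᵢ = 1.094, Σzᵢ/Kᵢ = 1.143 — both > 1, two phases present.
Newton iteration, ψ⁰ = 0.5:
  ψ = 0.500: g = -0.0161, g' = -0.220 → ψ = 0.427
  ψ = 0.427: g = -0.0001, g' = -0.216 → ψ = 0.426
Converged at ψ = 0.426.
Compositions from xᵢ = zᵢ/(1+ψ(Kᵢ−1)), yᵢ = Kᵢxᵢ:
  1: x = 0.159, y = 0.284
  2: x = 0.086, y = 0.112
  3: x = 0.265, y = 0.331
  4: x = 0.491, y = 0.273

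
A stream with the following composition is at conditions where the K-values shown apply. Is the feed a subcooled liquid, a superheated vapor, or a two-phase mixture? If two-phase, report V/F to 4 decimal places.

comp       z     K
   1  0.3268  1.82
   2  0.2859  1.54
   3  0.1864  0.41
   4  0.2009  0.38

two-phase, V/F = 0.4442

ΣzᵢKᵢ = 1.1878; Σzᵢ/Kᵢ = 1.3485.
Both exceed 1, so a two-phase solution exists.
Material balance + equilibrium reduce to Σ zᵢ(Kᵢ−1)/(1+ψ(Kᵢ−1)) = 0.
Newton–Raphson from ψ = 0.32:
  ψ = 0.3200: g = 0.05296, g' = -0.4173 → ψ = 0.4469
  ψ = 0.4469: g = -0.00118, g' = -0.4392 → ψ = 0.4442
Converged at ψ = 0.4442.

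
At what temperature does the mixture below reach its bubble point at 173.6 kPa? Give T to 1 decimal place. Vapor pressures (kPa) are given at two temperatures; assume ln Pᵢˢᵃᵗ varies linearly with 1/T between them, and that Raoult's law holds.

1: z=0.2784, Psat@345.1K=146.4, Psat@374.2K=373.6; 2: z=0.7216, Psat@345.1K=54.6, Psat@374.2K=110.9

T = 372.0 K

Bubble-point temperature: ΣzᵢPᵢˢᵃᵗ(T) = P. Interpolate ln Pᵢˢᵃᵗ = aᵢ + bᵢ/T.
  T = 345.1 K: ΣzᵢPᵢˢᵃᵗ = 80.16 kPa
  T = 374.2 K: ΣzᵢPᵢˢᵃᵗ = 184.04 kPa
  T = 359.6 K: ΣzᵢPᵢˢᵃᵗ = 123.14 kPa
  T = 366.9 K: ΣzᵢPᵢˢᵃᵗ = 151.09 kPa
  T = 370.5 K: ΣzᵢPᵢˢᵃᵗ = 166.67 kPa
  T = 372.4 K: ΣzᵢPᵢˢᵃᵗ = 175.41 kPa
Interpolating between 370.5 K and 372.4 K gives T ≈ 372.0 K.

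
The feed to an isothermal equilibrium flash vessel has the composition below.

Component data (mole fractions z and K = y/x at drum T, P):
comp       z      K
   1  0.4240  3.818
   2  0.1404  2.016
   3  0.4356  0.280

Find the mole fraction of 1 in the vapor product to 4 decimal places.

y_1 = 0.6119

Rachford–Rice: g(β) = Σ zᵢ(Kᵢ−1)/(1+β(Kᵢ−1)) = 0.
Feasibility: ΣzᵢKᵢ = 2.0238, Σzᵢ/Kᵢ = 1.7364 — both > 1, two phases present.
Iterate (Newton) starting at β = 0.68:
  β = 0.6800: g = -0.12040, g' = -1.3134 → β = 0.5883
  β = 0.5883: g = -0.00530, g' = -1.2131 → β = 0.5840
Converged at β = 0.5840.
Compositions from xᵢ = zᵢ/(1+β(Kᵢ−1)), yᵢ = Kᵢxᵢ:
  1: x = 0.1603, y = 0.6119
  2: x = 0.0881, y = 0.1776
  3: x = 0.7516, y = 0.2105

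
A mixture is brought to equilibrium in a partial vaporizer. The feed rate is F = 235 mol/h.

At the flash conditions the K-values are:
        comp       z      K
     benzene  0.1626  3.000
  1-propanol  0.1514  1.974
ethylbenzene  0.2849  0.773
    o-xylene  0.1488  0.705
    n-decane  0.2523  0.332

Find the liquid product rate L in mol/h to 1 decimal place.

L = 169.2 mol/h

Rachford–Rice: g(V/F) = Σ zᵢ(Kᵢ−1)/(1+V/F(Kᵢ−1)) = 0.
Check two-phase: ΣzᵢKᵢ = 1.1956 > 1 and Σzᵢ/Kᵢ = 1.4705 > 1, so g(0) = 0.1956 > 0 and g(1) = -0.4705 < 0.
Newton iteration, V/F⁰ = 0.5:
  V/F = 0.5000: g = -0.11573, g' = -0.5179 → V/F = 0.2765
  V/F = 0.2765: g = 0.00205, g' = -0.5602 → V/F = 0.2802
Converged at V/F = 0.2802.
Then V = V/F·F = 0.2802·235 = 65.8 mol/h and L = F − V = 169.2 mol/h.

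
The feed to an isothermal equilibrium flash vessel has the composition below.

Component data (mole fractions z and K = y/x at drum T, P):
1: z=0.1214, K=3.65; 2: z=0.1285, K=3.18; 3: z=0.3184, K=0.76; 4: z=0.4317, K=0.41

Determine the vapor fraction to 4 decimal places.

ψ = 0.2434

Newton–Raphson from ψ = 0.48:
  ψ = 0.4800: g = -0.16321, g' = -0.6269 → ψ = 0.2196
  ψ = 0.2196: g = 0.01948, g' = -0.8386 → ψ = 0.2429
  ψ = 0.2429: g = 0.00043, g' = -0.8021 → ψ = 0.2434
Converged at ψ = 0.2434.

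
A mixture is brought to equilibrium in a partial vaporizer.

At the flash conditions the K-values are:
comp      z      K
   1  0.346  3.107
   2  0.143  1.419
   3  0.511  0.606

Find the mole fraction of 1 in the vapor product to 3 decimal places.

y_1 = 0.383

Rachford–Rice: g(V/F) = Σ zᵢ(Kᵢ−1)/(1+V/F(Kᵢ−1)) = 0.
Check two-phase: ΣzᵢKᵢ = 1.588 > 1 and Σzᵢ/Kᵢ = 1.055 > 1, so g(0) = 0.588 > 0 and g(1) = -0.055 < 0.
Newton iteration, V/F⁰ = 0.34:
  V/F = 0.340: g = 0.2447, g' = -0.646 → V/F = 0.719
  V/F = 0.719: g = 0.0552, g' = -0.412 → V/F = 0.852
  V/F = 0.852: g = 0.0017, g' = -0.390 → V/F = 0.857
Converged at V/F = 0.857.
Compositions from xᵢ = zᵢ/(1+V/F(Kᵢ−1)), yᵢ = Kᵢxᵢ:
  1: x = 0.123, y = 0.383
  2: x = 0.105, y = 0.149
  3: x = 0.771, y = 0.467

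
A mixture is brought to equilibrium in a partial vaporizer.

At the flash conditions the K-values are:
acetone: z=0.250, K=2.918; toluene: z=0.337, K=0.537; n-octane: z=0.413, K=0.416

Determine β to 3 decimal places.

Rachford–Rice: g(β) = Σ zᵢ(Kᵢ−1)/(1+β(Kᵢ−1)) = 0.
Check two-phase: ΣzᵢKᵢ = 1.082 > 1 and Σzᵢ/Kᵢ = 1.706 > 1, so g(0) = 0.082 > 0 and g(1) = -0.706 < 0.
Newton–Raphson from β = 0.5:
  β = 0.500: g = -0.2989, g' = -0.643 → β = 0.035
  β = 0.035: g = 0.0444, g' = -1.029 → β = 0.078
  β = 0.078: g = 0.0023, g' = -0.928 → β = 0.081
Converged at β = 0.081.

β = 0.081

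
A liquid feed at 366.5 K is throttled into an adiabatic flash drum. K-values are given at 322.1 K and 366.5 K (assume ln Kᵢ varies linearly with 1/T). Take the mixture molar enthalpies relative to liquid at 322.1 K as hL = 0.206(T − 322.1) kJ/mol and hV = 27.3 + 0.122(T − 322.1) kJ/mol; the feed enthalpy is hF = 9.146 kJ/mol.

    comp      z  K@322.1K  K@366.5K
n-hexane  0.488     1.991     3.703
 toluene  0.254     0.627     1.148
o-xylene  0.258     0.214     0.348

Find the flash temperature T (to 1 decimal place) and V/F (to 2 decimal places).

T = 323.3 K, V/F = 0.33

Adiabatic flash: solve Rachford–Rice at each trial T, then check hF = ψ·hV(T) + (1−ψ)·hL(T).
  T = 322.1 K: K = (1.991, 0.627, 0.214), RR gives ψ = 0.301, H_out = 8.224 kJ/mol
  T = 366.5 K: K = (3.703, 1.148, 0.348), RR gives ψ = 0.911, H_out = 30.614 kJ/mol
  T = 344.3 K: K = (2.770, 0.865, 0.277), RR gives ψ = 0.665, H_out = 21.490 kJ/mol
  T = 333.2 K: K = (2.361, 0.740, 0.245), RR gives ψ = 0.509, H_out = 15.702 kJ/mol
  T = 327.6 K: K = (2.170, 0.682, 0.229), RR gives ψ = 0.413, H_out = 12.216 kJ/mol
  T = 324.9 K: K = (2.081, 0.655, 0.222), RR gives ψ = 0.361, H_out = 10.340 kJ/mol
  T = 323.5 K: K = (2.036, 0.641, 0.218), RR gives ψ = 0.332, H_out = 9.306 kJ/mol
Linear interpolation between T = 322.1 (H_out = 8.224) and T = 323.5 (H_out = 9.306) on hF = 9.146 gives T ≈ 323.3 K, at which ψ = 0.33.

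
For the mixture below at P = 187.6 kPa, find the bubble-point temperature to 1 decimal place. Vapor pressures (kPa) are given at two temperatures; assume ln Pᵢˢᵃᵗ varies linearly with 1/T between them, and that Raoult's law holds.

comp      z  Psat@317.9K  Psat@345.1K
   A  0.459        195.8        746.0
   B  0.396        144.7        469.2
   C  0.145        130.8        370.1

Bubble-point temperature: ΣzᵢPᵢˢᵃᵗ(T) = P. Interpolate ln Pᵢˢᵃᵗ = aᵢ + bᵢ/T.
  T = 317.9 K: ΣzᵢPᵢˢᵃᵗ = 166.14 kPa
  T = 345.1 K: ΣzᵢPᵢˢᵃᵗ = 581.88 kPa
  T = 331.5 K: ΣzᵢPᵢˢᵃᵗ = 318.60 kPa
  T = 324.7 K: ΣzᵢPᵢˢᵃᵗ = 231.56 kPa
  T = 321.3 K: ΣzᵢPᵢˢᵃᵗ = 196.47 kPa
  T = 319.6 K: ΣzᵢPᵢˢᵃᵗ = 180.74 kPa
  T = 320.5 K: ΣzᵢPᵢˢᵃᵗ = 188.92 kPa
Interpolating between 319.6 K and 320.5 K gives T ≈ 320.4 K.

T = 320.4 K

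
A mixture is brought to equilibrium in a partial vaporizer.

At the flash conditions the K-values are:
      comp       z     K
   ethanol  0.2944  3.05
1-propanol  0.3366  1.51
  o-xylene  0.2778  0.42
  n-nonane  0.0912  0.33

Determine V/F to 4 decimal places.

Material balance + equilibrium reduce to Σ zᵢ(Kᵢ−1)/(1+V/F(Kᵢ−1)) = 0.
Check two-phase: ΣzᵢKᵢ = 1.5530 > 1 and Σzᵢ/Kᵢ = 1.2572 > 1, so g(0) = 0.5530 > 0 and g(1) = -0.2572 < 0.
Iterate (Newton) starting at V/F = 0.62:
  V/F = 0.6200: g = 0.04005, g' = -0.6381 → V/F = 0.6828
  V/F = 0.6828: g = -0.00056, g' = -0.6583 → V/F = 0.6819
Converged at V/F = 0.6819.

V/F = 0.6819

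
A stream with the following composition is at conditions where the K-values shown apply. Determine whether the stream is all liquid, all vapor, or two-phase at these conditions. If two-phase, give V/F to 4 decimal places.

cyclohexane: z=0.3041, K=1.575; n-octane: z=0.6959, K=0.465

all liquid

ΣzᵢKᵢ = 0.8026; Σzᵢ/Kᵢ = 1.6896.
Since ΣzᵢKᵢ < 1 the mixture is below its bubble point — single liquid phase.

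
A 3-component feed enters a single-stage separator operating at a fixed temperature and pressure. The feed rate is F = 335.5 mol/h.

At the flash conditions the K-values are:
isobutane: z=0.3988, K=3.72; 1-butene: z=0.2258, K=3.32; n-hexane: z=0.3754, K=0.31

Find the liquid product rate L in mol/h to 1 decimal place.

L = 80.9 mol/h

Iterate (Newton) starting at ψ = 0.64:
  ψ = 0.6400: g = 0.14273, g' = -1.1628 → ψ = 0.7627
  ψ = 0.7627: g = -0.00486, g' = -1.2670 → ψ = 0.7589
Converged at ψ = 0.7589.
Then V = ψ·F = 0.7589·335.5 = 254.6 mol/h and L = F − V = 80.9 mol/h.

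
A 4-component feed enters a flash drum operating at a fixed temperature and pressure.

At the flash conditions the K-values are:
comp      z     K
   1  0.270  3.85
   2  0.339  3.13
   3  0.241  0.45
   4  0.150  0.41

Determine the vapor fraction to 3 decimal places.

ψ = 0.914

Material balance + equilibrium reduce to Σ zᵢ(Kᵢ−1)/(1+ψ(Kᵢ−1)) = 0.
Feasibility: ΣzᵢKᵢ = 2.271, Σzᵢ/Kᵢ = 1.080 — both > 1, two phases present.
Newton–Raphson from ψ = 0.34:
  ψ = 0.340: g = 0.5358, g' = -1.275 → ψ = 0.760
  ψ = 0.760: g = 0.1304, g' = -0.830 → ψ = 0.917
  ψ = 0.917: g = -0.0031, g' = -0.889 → ψ = 0.914
Converged at ψ = 0.914.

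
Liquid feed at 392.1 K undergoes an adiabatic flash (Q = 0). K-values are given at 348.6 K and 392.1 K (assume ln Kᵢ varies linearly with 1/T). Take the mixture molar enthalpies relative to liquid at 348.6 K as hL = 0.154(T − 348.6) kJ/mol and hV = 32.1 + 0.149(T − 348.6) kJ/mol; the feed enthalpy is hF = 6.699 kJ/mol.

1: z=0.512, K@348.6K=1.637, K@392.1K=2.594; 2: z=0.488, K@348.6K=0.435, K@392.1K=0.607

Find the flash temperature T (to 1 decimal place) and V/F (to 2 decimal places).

T = 350.7 K, V/F = 0.20

Adiabatic flash: solve Rachford–Rice at each trial T, then check hF = ψ·hV(T) + (1−ψ)·hL(T).
  T = 348.6 K: K = (1.637, 0.435), RR gives ψ = 0.140, H_out = 4.497 kJ/mol
  T = 392.1 K: K = (2.594, 0.607), RR gives ψ = 0.997, H_out = 38.475 kJ/mol
  T = 370.4 K: K = (2.090, 0.519), RR gives ψ = 0.617, H_out = 23.092 kJ/mol
  T = 359.5 K: K = (1.856, 0.476), RR gives ψ = 0.408, H_out = 14.759 kJ/mol
  T = 354.1 K: K = (1.746, 0.456), RR gives ψ = 0.287, H_out = 10.039 kJ/mol
  T = 351.4 K: K = (1.692, 0.446), RR gives ψ = 0.218, H_out = 7.434 kJ/mol
  T = 350.0 K: K = (1.664, 0.440), RR gives ψ = 0.180, H_out = 5.999 kJ/mol
Linear interpolation between T = 350.0 (H_out = 5.999) and T = 351.4 (H_out = 7.434) on hF = 6.699 gives T ≈ 350.7 K, at which ψ = 0.20.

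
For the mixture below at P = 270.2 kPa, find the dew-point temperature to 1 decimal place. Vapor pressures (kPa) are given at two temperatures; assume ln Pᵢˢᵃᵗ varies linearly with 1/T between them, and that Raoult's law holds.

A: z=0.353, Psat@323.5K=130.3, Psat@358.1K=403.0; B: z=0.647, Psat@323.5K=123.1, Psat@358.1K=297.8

T = 350.5 K

Dew-point temperature: Σzᵢ·P/Pᵢˢᵃᵗ(T) = 1. Interpolate ln Pᵢˢᵃᵗ = aᵢ + bᵢ/T.
  T = 323.5 K: ΣzᵢP/Pᵢˢᵃᵗ = 2.1521
  T = 358.1 K: ΣzᵢP/Pᵢˢᵃᵗ = 0.8237
  T = 340.8 K: ΣzᵢP/Pᵢˢᵃᵗ = 1.2973
  T = 349.5 K: ΣzᵢP/Pᵢˢᵃᵗ = 1.0262
  T = 353.8 K: ΣzᵢP/Pᵢˢᵃᵗ = 0.9181
  T = 351.6 K: ΣzᵢP/Pᵢˢᵃᵗ = 0.9716
Interpolating between 349.5 K and 351.6 K gives T ≈ 350.5 K.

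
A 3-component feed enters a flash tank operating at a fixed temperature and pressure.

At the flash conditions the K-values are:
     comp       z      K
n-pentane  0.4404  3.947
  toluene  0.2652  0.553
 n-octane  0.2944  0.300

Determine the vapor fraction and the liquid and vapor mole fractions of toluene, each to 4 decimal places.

Newton iteration, ψ⁰ = 0.5:
  ψ = 0.5000: g = 0.05499, g' = -1.0545 → ψ = 0.5522
  ψ = 0.5522: g = 0.00071, g' = -1.0308 → ψ = 0.5528
Converged at ψ = 0.5528.
Compositions from xᵢ = zᵢ/(1+ψ(Kᵢ−1)), yᵢ = Kᵢxᵢ:
  n-pentane: x = 0.1675, y = 0.6611
  toluene: x = 0.3522, y = 0.1948
  n-octane: x = 0.4803, y = 0.1441

ψ = 0.5528, x_toluene = 0.3522, y_toluene = 0.1948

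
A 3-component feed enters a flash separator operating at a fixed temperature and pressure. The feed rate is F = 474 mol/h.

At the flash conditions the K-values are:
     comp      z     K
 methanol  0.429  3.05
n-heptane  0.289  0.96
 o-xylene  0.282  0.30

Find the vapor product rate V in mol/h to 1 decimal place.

V = 309.9 mol/h

Material balance + equilibrium reduce to Σ zᵢ(Kᵢ−1)/(1+ψ(Kᵢ−1)) = 0.
g(0) = ΣzᵢKᵢ − 1 = 0.670 and g(1) = 1 − Σzᵢ/Kᵢ = -0.382, so a root lies in (0, 1).
Newton iteration, ψ⁰ = 0.5:
  ψ = 0.500: g = 0.1188, g' = -0.767 → ψ = 0.655
  ψ = 0.655: g = -0.0009, g' = -0.800 → ψ = 0.654
Converged at ψ = 0.654.
Then V = ψ·F = 0.6537·474 = 309.9 mol/h and L = F − V = 164.1 mol/h.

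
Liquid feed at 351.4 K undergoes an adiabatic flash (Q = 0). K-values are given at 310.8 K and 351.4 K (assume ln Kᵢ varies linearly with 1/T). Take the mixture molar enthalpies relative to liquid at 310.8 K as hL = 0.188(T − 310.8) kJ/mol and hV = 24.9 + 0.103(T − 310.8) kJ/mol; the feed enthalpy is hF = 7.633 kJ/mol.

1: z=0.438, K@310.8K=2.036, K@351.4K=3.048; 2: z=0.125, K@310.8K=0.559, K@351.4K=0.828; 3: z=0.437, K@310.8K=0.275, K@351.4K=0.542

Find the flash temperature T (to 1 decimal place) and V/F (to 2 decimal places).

T = 319.1 K, V/F = 0.25

Adiabatic flash: solve Rachford–Rice at each trial T, then check hF = ψ·hV(T) + (1−ψ)·hL(T).
  T = 310.8 K: K = (2.036, 0.559, 0.275), RR gives ψ = 0.118, H_out = 2.928 kJ/mol
  T = 351.4 K: K = (3.048, 0.828, 0.542), RR gives ψ = 0.798, H_out = 24.756 kJ/mol
  T = 331.1 K: K = (2.522, 0.689, 0.394), RR gives ψ = 0.430, H_out = 13.782 kJ/mol
  T = 321.0 K: K = (2.275, 0.623, 0.331), RR gives ψ = 0.279, H_out = 8.624 kJ/mol
  T = 315.9 K: K = (2.154, 0.591, 0.302), RR gives ψ = 0.201, H_out = 5.874 kJ/mol
  T = 318.4 K: K = (2.213, 0.606, 0.316), RR gives ψ = 0.240, H_out = 7.242 kJ/mol
  T = 319.7 K: K = (2.244, 0.615, 0.324), RR gives ψ = 0.259, H_out = 7.937 kJ/mol
Linear interpolation between T = 318.4 (H_out = 7.242) and T = 319.7 (H_out = 7.937) on hF = 7.633 gives T ≈ 319.1 K, at which ψ = 0.25.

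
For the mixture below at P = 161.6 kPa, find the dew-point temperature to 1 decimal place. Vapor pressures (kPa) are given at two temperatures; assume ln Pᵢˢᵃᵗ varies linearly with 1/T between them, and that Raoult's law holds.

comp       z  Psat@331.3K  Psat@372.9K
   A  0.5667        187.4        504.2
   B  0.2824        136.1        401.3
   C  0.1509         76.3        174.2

T = 336.5 K

Dew-point temperature: Σzᵢ·P/Pᵢˢᵃᵗ(T) = 1. Interpolate ln Pᵢˢᵃᵗ = aᵢ + bᵢ/T.
  T = 331.3 K: ΣzᵢP/Pᵢˢᵃᵗ = 1.1436
  T = 372.9 K: ΣzᵢP/Pᵢˢᵃᵗ = 0.4353
  T = 352.1 K: ΣzᵢP/Pᵢˢᵃᵗ = 0.6849
  T = 341.7 K: ΣzᵢP/Pᵢˢᵃᵗ = 0.8778
  T = 336.5 K: ΣzᵢP/Pᵢˢᵃᵗ = 0.9998
  T = 333.9 K: ΣzᵢP/Pᵢˢᵃᵗ = 1.0687
Interpolating between 333.9 K and 336.5 K gives T ≈ 336.5 K.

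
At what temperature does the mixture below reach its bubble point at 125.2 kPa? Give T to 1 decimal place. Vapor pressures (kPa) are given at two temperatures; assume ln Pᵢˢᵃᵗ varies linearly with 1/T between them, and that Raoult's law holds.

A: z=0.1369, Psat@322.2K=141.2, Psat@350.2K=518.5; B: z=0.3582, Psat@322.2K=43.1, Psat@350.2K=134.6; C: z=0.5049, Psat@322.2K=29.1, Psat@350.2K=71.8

T = 344.6 K

Bubble-point temperature: ΣzᵢPᵢˢᵃᵗ(T) = P. Interpolate ln Pᵢˢᵃᵗ = aᵢ + bᵢ/T.
  T = 322.2 K: ΣzᵢPᵢˢᵃᵗ = 49.46 kPa
  T = 350.2 K: ΣzᵢPᵢˢᵃᵗ = 155.45 kPa
  T = 336.2 K: ΣzᵢPᵢˢᵃᵗ = 89.51 kPa
  T = 343.2 K: ΣzᵢPᵢˢᵃᵗ = 118.54 kPa
  T = 346.7 K: ΣzᵢPᵢˢᵃᵗ = 135.91 kPa
  T = 344.9 K: ΣzᵢPᵢˢᵃᵗ = 126.72 kPa
Interpolating between 343.2 K and 344.9 K gives T ≈ 344.6 K.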